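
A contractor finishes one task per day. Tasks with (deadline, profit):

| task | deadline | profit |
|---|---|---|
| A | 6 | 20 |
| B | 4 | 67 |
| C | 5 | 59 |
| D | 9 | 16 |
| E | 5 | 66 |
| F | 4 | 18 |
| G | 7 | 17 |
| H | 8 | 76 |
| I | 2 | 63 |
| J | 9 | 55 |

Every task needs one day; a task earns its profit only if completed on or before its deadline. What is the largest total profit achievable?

441

Profit order: H=76 B=67 E=66 I=63 C=59 J=55 A=20 F=18 G=17 D=16
Assign: H→slot 8, B→slot 4, E→slot 5, I→slot 2, C→slot 3, J→slot 9, A→slot 6, F→slot 1, G→slot 7, D skipped.
Slots: [1:F] [2:I] [3:C] [4:B] [5:E] [6:A] [7:G] [8:H] [9:J]
Profit = 18 + 63 + 59 + 67 + 66 + 20 + 17 + 76 + 55 = 441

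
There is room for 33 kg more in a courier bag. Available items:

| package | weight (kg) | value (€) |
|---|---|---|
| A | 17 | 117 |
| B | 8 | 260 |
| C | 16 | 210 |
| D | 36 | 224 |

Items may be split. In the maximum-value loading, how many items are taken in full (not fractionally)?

2

Sort by value per unit weight and fill in that order.
Order: B (260/8=32.50) > C (210/16=13.12) > A (117/17=6.88) > D (224/36=6.22)
Fill: take B (8 @ 260) → take C (16 @ 210) → take 9/17 of A → 61.94; 33/33 used.
2 item(s) taken whole; one partial (take 9/17 of A).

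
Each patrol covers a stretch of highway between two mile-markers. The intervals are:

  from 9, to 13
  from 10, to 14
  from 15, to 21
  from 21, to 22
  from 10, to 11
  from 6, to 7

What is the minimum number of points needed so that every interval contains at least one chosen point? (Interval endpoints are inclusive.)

3

Sort by right endpoint; whenever an interval is uncovered, place a point at its right end.
Sorted: [6,7] [10,11] [9,13] [10,14] [15,21] [21,22]
{[6,7]} hit by 7; {[10,11],[9,13],[10,14]} hit by 11; {[15,21],[21,22]} hit by 21.
Points: 7, 11, 21 (3 total).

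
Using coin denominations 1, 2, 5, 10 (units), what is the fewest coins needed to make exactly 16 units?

3

Use the largest denomination that fits, subtract, and repeat.
16 = 1×10 + 1×5 + 1×1
Total coins = 1 + 1 + 1 = 3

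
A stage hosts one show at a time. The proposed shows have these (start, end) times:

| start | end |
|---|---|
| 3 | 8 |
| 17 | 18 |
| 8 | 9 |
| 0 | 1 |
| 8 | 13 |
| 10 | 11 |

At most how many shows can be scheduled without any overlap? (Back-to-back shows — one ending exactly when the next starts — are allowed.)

5

Sort by end time and greedily take each interval whose start is ≥ the last chosen end.
By end time: (0,1), (3,8), (8,9), (10,11), (8,13), (17,18).
Pick (0,1); next start ≥ 1 → (3,8); next start ≥ 8 → (8,9); next start ≥ 9 → (10,11); next start ≥ 11 → (17,18).
Selected 5 shows.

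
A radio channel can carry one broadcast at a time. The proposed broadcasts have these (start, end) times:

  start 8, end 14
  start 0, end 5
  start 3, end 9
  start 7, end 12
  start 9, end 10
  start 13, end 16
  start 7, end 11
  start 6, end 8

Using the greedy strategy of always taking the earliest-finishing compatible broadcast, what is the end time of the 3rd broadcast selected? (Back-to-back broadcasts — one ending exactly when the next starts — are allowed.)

By end time: (0,5), (6,8), (3,9), (9,10), (7,11), (7,12), (8,14), (13,16).
Pick (0,5); next start ≥ 5 → (6,8); next start ≥ 8 → (9,10); next start ≥ 10 → (13,16).
Selected: (0,5) (6,8) (9,10) (13,16)

10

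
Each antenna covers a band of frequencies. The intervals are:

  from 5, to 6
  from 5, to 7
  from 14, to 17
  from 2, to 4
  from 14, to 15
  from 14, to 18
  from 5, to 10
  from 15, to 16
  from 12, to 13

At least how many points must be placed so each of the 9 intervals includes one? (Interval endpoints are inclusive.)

4

Process intervals by earliest right end; each time one isn't hit yet, stab at its right endpoint.
Sorted: [2,4] [5,6] [5,7] [5,10] [12,13] [14,15] [15,16] [14,17] [14,18]
{[2,4]} hit by 4; {[5,6],[5,7],[5,10]} hit by 6; {[12,13]} hit by 13; {[14,15],[15,16],[14,17],[14,18]} hit by 15.
Points: 4, 6, 13, 15 (4 total).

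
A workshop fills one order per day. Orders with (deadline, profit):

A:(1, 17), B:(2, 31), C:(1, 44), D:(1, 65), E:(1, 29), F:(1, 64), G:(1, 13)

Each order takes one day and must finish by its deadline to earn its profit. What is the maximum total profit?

Sort by profit descending; place each in the latest free slot ≤ its deadline.
By profit: D(d1,65), F(d1,64), C(d1,44), B(d2,31), E(d1,29), A(d1,17), G(d1,13)
D→slot 1; F skipped; C skipped; B→slot 2; E skipped; A skipped; G skipped.
Profit = 65 + 31 = 96

96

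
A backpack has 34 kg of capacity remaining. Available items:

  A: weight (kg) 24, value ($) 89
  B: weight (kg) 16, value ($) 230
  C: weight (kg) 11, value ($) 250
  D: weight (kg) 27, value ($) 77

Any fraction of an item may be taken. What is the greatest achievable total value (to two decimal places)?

505.96

Ratios (sorted): C 22.73, B 14.38, A 3.71, D 2.85
take C (11 @ 250); take B (16 @ 230); take 7/24 of A → 25.96. Capacity used 34/34.
Total value = 505.96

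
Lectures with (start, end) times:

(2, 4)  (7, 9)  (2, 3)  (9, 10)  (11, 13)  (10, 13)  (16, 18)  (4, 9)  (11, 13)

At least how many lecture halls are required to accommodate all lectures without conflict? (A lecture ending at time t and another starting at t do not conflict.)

3

Count concurrent intervals with a sweep; the peak is the room count.
Events (time:±→running): 2:+→1 2:+→2 3:-→1 4:-→0 4:+→1 7:+→2 9:-→1 9:-→0 9:+→1 10:-→0 10:+→1 11:+→2 11:+→3 … peak 3.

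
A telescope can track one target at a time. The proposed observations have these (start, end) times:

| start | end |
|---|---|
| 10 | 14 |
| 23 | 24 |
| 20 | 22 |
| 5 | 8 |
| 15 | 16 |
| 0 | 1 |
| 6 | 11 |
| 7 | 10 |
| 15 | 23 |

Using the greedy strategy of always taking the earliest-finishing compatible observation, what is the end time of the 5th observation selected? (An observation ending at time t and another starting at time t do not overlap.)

22

Sort by end time and greedily take each interval whose start is ≥ the last chosen end.
By end time: (0,1), (5,8), (7,10), (6,11), (10,14), (15,16), (20,22), (15,23), (23,24).
Pick (0,1); next start ≥ 1 → (5,8); next start ≥ 8 → (10,14); next start ≥ 14 → (15,16); next start ≥ 16 → (20,22); next start ≥ 22 → (23,24).
Selected: (0,1) (5,8) (10,14) (15,16) (20,22) (23,24)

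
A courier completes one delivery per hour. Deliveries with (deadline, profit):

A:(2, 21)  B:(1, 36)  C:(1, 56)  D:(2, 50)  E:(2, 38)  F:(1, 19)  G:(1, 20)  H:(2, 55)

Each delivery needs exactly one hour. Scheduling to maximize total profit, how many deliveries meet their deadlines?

2

Sort by profit descending; place each in the latest free slot ≤ its deadline.
By profit: C(d1,56), H(d2,55), D(d2,50), E(d2,38), B(d1,36), A(d2,21), G(d1,20), F(d1,19)
C→slot 1; H→slot 2; D skipped; E skipped; B skipped; A skipped; G skipped; F skipped.
2 of 8 scheduled.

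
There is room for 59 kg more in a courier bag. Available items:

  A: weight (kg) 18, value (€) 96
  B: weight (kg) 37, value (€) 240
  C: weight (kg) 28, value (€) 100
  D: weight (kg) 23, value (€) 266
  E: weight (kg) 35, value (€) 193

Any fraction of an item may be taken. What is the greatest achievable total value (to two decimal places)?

499.51

Greedy by value/weight ratio, highest first.
Ratios (sorted): D 11.57, B 6.49, E 5.51, A 5.33, C 3.57
take D (23 @ 266); take 36/37 of B → 233.51. Capacity used 59/59.
Total value = 499.51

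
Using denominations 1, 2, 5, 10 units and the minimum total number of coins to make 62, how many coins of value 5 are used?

62 − 6×10→2 − 1×2→0
Count of 5: 0

0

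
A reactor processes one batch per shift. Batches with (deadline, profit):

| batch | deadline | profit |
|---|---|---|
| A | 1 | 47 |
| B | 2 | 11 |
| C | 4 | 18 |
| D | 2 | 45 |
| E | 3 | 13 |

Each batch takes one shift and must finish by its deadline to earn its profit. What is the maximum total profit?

123

Profit order: A=47 D=45 C=18 E=13 B=11
Assign: A→slot 1, D→slot 2, C→slot 4, E→slot 3, B skipped.
Slots: [1:A] [2:D] [3:E] [4:C]
Profit = 47 + 45 + 13 + 18 = 123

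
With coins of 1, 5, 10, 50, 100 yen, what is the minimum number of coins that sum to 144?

144 = 1×100 + 4×10 + 4×1
Total coins = 1 + 4 + 4 = 9

9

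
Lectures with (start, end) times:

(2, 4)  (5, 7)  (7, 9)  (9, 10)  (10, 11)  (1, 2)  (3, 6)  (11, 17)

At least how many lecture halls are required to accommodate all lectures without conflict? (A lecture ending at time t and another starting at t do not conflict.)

Count concurrent intervals with a sweep; the peak is the room count.
starts: [1, 2, 3, 5, 7, 9, 10, 11]
ends:   [2, 4, 6, 7, 9, 10, 11, 17]
s1→1 e2→0 s2→1 s3→2  — peak 2.

2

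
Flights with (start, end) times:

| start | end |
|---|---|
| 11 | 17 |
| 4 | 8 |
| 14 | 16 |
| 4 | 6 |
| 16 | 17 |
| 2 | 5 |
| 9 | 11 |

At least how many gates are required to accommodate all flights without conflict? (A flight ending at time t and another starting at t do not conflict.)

3

The answer is the maximum number of intervals overlapping at any instant.
starts: [2, 4, 4, 9, 11, 14, 16]
ends:   [5, 6, 8, 11, 16, 17, 17]
s2→1 s4→2 s4→3  — peak 3.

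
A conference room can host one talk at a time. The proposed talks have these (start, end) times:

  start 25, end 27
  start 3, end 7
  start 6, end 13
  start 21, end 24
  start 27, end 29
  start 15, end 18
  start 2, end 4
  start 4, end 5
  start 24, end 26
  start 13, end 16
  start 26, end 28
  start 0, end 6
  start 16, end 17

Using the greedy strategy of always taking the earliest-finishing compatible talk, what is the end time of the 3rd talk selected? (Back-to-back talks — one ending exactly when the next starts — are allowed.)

13

Sort by end time and greedily take each interval whose start is ≥ the last chosen end.
By end time: (2,4), (4,5), (0,6), (3,7), (6,13), (13,16), (16,17), (15,18), (21,24), (24,26), (25,27), (26,28), (27,29).
Pick (2,4); next start ≥ 4 → (4,5); next start ≥ 5 → (6,13); next start ≥ 13 → (13,16); next start ≥ 16 → (16,17); next start ≥ 17 → (21,24); next start ≥ 24 → (24,26); next start ≥ 26 → (26,28).
Selected: (2,4) (4,5) (6,13) (13,16) (16,17) (21,24) (24,26) (26,28)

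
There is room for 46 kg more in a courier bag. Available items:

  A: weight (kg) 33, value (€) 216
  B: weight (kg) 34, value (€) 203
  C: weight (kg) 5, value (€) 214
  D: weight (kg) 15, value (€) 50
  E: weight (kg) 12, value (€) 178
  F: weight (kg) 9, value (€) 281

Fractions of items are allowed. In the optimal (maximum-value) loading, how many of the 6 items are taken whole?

Greedy by value/weight ratio, highest first.
Order: C (214/5=42.80) > F (281/9=31.22) > E (178/12=14.83) > A (216/33=6.55) > B (203/34=5.97) > D (50/15=3.33)
Fill: take C (5 @ 214) → take F (9 @ 281) → take E (12 @ 178) → take 20/33 of A → 130.91; 46/46 used.
3 item(s) taken whole; one partial (take 20/33 of A).

3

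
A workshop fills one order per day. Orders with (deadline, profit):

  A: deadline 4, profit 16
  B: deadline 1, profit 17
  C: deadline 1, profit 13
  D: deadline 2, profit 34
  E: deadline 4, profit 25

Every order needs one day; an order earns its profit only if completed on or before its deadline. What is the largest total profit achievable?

92

Sort by profit descending; place each in the latest free slot ≤ its deadline.
By profit: D(d2,34), E(d4,25), B(d1,17), A(d4,16), C(d1,13)
D→slot 2; E→slot 4; B→slot 1; A→slot 3; C skipped.
Profit = 17 + 34 + 16 + 25 = 92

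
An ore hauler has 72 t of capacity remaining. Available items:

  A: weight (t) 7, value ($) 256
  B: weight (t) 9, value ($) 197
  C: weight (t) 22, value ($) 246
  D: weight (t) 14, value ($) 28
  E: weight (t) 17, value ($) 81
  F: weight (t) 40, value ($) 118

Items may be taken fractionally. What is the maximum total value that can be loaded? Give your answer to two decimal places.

Greedy by value/weight ratio, highest first.
Ratios (sorted): A 36.57, B 21.89, C 11.18, E 4.76, F 2.95, D 2.00
take A (7 @ 256); take B (9 @ 197); take C (22 @ 246); take E (17 @ 81); take 17/40 of F → 50.15. Capacity used 72/72.
Total value = 830.15

830.15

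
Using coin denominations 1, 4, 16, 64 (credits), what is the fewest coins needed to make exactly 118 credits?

7

Greedy: take as many of the largest coin as possible, then repeat with the remainder.
118 − 1×64→54 − 3×16→6 − 1×4→2 − 2×1→0
Total coins = 1 + 3 + 1 + 2 = 7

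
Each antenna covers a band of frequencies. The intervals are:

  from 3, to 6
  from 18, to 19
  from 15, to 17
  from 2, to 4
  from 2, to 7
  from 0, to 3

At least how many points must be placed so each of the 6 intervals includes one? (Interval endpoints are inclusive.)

Sort by right endpoint; whenever an interval is uncovered, place a point at its right end.
Sorted: [0,3] [2,4] [3,6] [2,7] [15,17] [18,19]
{[0,3],[2,4],[3,6],[2,7]} hit by 3; {[15,17]} hit by 17; {[18,19]} hit by 19.
Points: 3, 17, 19 (3 total).

3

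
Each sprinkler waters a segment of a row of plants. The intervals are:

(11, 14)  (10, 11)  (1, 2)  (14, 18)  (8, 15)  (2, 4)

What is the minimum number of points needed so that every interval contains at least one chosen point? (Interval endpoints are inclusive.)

3

By right end: [1,2]  [2,4]  [10,11]  [11,14]  [8,15]  [14,18]
[1,2] uncovered → point at 2; [10,11] uncovered → point at 11; [14,18] uncovered → point at 18.
Points: 2, 11, 18 (3 total).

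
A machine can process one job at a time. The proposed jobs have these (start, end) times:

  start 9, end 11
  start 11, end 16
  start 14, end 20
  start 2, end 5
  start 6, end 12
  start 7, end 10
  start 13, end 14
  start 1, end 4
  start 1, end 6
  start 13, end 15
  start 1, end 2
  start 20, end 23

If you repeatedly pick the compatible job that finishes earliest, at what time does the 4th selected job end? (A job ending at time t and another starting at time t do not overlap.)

By end time: (1,2), (1,4), (2,5), (1,6), (7,10), (9,11), (6,12), (13,14), (13,15), (11,16), (14,20), (20,23).
Pick (1,2); next start ≥ 2 → (2,5); next start ≥ 5 → (7,10); next start ≥ 10 → (13,14); next start ≥ 14 → (14,20); next start ≥ 20 → (20,23).
Selected: (1,2) (2,5) (7,10) (13,14) (14,20) (20,23)

14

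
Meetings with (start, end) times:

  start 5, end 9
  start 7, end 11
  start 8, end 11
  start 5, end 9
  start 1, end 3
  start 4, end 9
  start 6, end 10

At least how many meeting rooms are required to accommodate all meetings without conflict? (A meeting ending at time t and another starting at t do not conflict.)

Count concurrent intervals with a sweep; the peak is the room count.
starts: [1, 4, 5, 5, 6, 7, 8]
ends:   [3, 9, 9, 9, 10, 11, 11]
s1→1 e3→0 s4→1 s5→2 s5→3 s6→4 s7→5 s8→6  — peak 6.

6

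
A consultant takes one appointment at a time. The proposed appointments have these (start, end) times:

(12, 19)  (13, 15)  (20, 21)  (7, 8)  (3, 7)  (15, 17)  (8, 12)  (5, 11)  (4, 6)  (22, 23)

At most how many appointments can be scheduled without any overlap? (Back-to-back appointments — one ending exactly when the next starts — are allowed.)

Order by finish time; keep every interval that doesn't clash with the previous kept one.
Sorted by end: (4,6)  (3,7)  (7,8)  (5,11)  (8,12)  (13,15)  (15,17)  (12,19)  (20,21)  (22,23)
take (4,6); skip (3,7); take (7,8); skip (5,11); take (8,12); take (13,15); take (15,17); skip (12,19); take (20,21); take (22,23).
Selected 7 appointments.

7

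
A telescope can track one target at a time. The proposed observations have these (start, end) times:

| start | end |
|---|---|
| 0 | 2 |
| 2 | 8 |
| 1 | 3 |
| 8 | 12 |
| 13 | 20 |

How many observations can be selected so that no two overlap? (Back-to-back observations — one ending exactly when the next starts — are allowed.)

4

Order by finish time; keep every interval that doesn't clash with the previous kept one.
Sorted by end: (0,2)  (1,3)  (2,8)  (8,12)  (13,20)
take (0,2); skip (1,3); take (2,8); take (8,12); take (13,20).
Selected 4 observations.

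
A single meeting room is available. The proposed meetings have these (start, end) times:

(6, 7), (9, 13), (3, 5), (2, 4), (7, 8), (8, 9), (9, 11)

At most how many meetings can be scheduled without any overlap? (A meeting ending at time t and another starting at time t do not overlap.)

Sorted by end: (2,4)  (3,5)  (6,7)  (7,8)  (8,9)  (9,11)  (9,13)
take (2,4); take (6,7); take (7,8); take (8,9); take (9,11); skip (9,13).
Selected 5 meetings.

5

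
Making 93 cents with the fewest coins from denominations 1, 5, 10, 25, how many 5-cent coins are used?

93 − 3×25→18 − 1×10→8 − 1×5→3 − 3×1→0
Count of 5: 1

1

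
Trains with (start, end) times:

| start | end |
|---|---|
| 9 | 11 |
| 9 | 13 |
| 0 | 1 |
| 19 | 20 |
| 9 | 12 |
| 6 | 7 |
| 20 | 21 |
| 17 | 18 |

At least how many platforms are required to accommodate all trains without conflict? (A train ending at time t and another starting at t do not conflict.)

starts: [0, 6, 9, 9, 9, 17, 19, 20]
ends:   [1, 7, 11, 12, 13, 18, 20, 21]
s0→1 e1→0 s6→1 e7→0 s9→1 s9→2 s9→3  — peak 3.

3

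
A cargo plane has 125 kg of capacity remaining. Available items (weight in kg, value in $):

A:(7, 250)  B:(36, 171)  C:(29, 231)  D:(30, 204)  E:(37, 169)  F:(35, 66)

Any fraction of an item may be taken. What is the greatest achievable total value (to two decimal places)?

Order: A (250/7=35.71) > C (231/29=7.97) > D (204/30=6.80) > B (171/36=4.75) > E (169/37=4.57) > F (66/35=1.89)
Fill: take A (7 @ 250) → take C (29 @ 231) → take D (30 @ 204) → take B (36 @ 171) → take 23/37 of E → 105.05; 125/125 used.
Total value = 961.05

961.05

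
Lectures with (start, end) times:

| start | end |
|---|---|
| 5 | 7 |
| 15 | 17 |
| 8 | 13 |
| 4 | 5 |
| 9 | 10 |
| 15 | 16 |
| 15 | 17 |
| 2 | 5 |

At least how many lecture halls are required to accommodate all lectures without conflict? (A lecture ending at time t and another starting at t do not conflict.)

3

starts: [2, 4, 5, 8, 9, 15, 15, 15]
ends:   [5, 5, 7, 10, 13, 16, 17, 17]
s2→1 s4→2 e5→1 e5→0 s5→1 e7→0 s8→1 s9→2 e10→1 e13→0 s15→1 s15→2 s15→3  — peak 3.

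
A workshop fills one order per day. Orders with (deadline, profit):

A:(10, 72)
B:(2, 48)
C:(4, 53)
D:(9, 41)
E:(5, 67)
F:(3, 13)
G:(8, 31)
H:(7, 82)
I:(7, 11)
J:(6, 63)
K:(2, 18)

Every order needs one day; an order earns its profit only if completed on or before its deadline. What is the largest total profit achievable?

By profit: H(d7,82), A(d10,72), E(d5,67), J(d6,63), C(d4,53), B(d2,48), D(d9,41), G(d8,31), K(d2,18), F(d3,13), I(d7,11)
H→slot 7; A→slot 10; E→slot 5; J→slot 6; C→slot 4; B→slot 2; D→slot 9; G→slot 8; K→slot 1; F→slot 3; I skipped.
Profit = 18 + 48 + 13 + 53 + 67 + 63 + 82 + 31 + 41 + 72 = 488

488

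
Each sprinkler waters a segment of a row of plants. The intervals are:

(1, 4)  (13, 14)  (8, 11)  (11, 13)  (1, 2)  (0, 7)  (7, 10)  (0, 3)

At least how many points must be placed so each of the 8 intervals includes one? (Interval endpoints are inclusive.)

3

By right end: [1,2]  [0,3]  [1,4]  [0,7]  [7,10]  [8,11]  [11,13]  [13,14]
[1,2] uncovered → point at 2; [7,10] uncovered → point at 10; [11,13] uncovered → point at 13.
Points: 2, 10, 13 (3 total).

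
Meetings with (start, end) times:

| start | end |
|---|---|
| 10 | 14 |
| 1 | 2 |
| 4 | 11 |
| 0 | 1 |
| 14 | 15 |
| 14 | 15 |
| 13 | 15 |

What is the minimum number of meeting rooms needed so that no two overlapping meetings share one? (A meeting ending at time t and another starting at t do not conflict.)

3

starts: [0, 1, 4, 10, 13, 14, 14]
ends:   [1, 2, 11, 14, 15, 15, 15]
s0→1 e1→0 s1→1 e2→0 s4→1 s10→2 e11→1 s13→2 e14→1 s14→2 s14→3  — peak 3.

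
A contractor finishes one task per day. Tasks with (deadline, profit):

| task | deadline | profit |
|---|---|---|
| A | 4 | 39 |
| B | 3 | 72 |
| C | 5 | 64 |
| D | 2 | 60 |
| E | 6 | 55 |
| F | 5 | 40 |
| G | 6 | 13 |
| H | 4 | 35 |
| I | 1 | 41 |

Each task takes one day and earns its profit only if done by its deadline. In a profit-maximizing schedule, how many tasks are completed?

6

Sort by profit descending; place each in the latest free slot ≤ its deadline.
Profit order: B=72 C=64 D=60 E=55 I=41 F=40 A=39 H=35 G=13
Assign: B→slot 3, C→slot 5, D→slot 2, E→slot 6, I→slot 1, F→slot 4, A skipped, H skipped, G skipped.
Slots: [1:I] [2:D] [3:B] [4:F] [5:C] [6:E]
6 of 9 scheduled.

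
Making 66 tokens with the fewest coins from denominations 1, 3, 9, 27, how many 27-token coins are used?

66 = 2×27 + 1×9 + 1×3
Count of 27: 2

2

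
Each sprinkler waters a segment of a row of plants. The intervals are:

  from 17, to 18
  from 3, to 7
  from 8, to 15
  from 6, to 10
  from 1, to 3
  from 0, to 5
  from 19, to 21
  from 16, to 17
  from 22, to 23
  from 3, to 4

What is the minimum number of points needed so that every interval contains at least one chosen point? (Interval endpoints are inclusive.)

Sort by right endpoint; whenever an interval is uncovered, place a point at its right end.
By right end: [1,3]  [3,4]  [0,5]  [3,7]  [6,10]  [8,15]  [16,17]  [17,18]  [19,21]  [22,23]
[1,3] uncovered → point at 3; [6,10] uncovered → point at 10; [16,17] uncovered → point at 17; [19,21] uncovered → point at 21; [22,23] uncovered → point at 23.
Points: 3, 10, 17, 21, 23 (5 total).

5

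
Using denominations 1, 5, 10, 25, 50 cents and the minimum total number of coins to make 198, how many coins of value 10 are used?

2

198 = 3×50 + 1×25 + 2×10 + 3×1
Count of 10: 2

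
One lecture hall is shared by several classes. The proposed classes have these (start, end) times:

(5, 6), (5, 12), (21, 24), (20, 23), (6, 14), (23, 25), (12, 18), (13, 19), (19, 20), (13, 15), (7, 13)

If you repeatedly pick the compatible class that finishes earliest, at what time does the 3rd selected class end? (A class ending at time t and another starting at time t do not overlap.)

Order by finish time; keep every interval that doesn't clash with the previous kept one.
Sorted by end: (5,6)  (5,12)  (7,13)  (6,14)  (13,15)  (12,18)  (13,19)  (19,20)  (20,23)  (21,24)  (23,25)
take (5,6); take (7,13); take (13,15); take (19,20); take (20,23); take (23,25).
Selected: (5,6) (7,13) (13,15) (19,20) (20,23) (23,25)

15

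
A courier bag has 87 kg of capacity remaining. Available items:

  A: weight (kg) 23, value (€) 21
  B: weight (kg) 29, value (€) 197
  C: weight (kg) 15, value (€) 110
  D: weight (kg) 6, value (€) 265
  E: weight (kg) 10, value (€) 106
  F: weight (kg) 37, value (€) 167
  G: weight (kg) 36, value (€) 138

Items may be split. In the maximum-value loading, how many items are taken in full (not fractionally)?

4

Order: D (265/6=44.17) > E (106/10=10.60) > C (110/15=7.33) > B (197/29=6.79) > F (167/37=4.51) > G (138/36=3.83) > A (21/23=0.91)
Fill: take D (6 @ 265) → take E (10 @ 106) → take C (15 @ 110) → take B (29 @ 197) → take 27/37 of F → 121.86; 87/87 used.
4 item(s) taken whole; one partial (take 27/37 of F).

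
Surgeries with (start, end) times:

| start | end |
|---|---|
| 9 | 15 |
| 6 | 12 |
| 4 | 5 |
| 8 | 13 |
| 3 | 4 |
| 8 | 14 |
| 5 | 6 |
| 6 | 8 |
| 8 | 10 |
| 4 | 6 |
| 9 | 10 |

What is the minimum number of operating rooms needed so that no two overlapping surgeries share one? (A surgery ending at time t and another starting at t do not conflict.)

Count concurrent intervals with a sweep; the peak is the room count.
starts: [3, 4, 4, 5, 6, 6, 8, 8, 8, 9, 9]
ends:   [4, 5, 6, 6, 8, 10, 10, 12, 13, 14, 15]
s3→1 e4→0 s4→1 s4→2 e5→1 s5→2 e6→1 e6→0 s6→1 s6→2 e8→1 s8→2 s8→3 s8→4 s9→5 s9→6  — peak 6.

6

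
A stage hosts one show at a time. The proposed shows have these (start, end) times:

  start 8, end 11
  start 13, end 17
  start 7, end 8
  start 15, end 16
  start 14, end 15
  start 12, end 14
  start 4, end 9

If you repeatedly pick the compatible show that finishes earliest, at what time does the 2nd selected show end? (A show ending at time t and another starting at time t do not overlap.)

11

Sort by end time and greedily take each interval whose start is ≥ the last chosen end.
By end time: (7,8), (4,9), (8,11), (12,14), (14,15), (15,16), (13,17).
Pick (7,8); next start ≥ 8 → (8,11); next start ≥ 11 → (12,14); next start ≥ 14 → (14,15); next start ≥ 15 → (15,16).
Selected: (7,8) (8,11) (12,14) (14,15) (15,16)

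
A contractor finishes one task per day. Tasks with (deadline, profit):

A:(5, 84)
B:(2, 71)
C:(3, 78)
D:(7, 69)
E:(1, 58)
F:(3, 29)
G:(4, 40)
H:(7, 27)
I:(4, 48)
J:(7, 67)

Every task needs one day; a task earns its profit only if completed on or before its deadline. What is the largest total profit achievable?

By profit: A(d5,84), C(d3,78), B(d2,71), D(d7,69), J(d7,67), E(d1,58), I(d4,48), G(d4,40), F(d3,29), H(d7,27)
A→slot 5; C→slot 3; B→slot 2; D→slot 7; J→slot 6; E→slot 1; I→slot 4; G skipped; F skipped; H skipped.
Profit = 58 + 71 + 78 + 48 + 84 + 67 + 69 = 475

475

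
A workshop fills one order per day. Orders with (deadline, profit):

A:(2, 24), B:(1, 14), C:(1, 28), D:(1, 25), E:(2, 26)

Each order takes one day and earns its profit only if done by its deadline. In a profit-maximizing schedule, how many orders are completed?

Profit order: C=28 E=26 D=25 A=24 B=14
Assign: C→slot 1, E→slot 2, D skipped, A skipped, B skipped.
Slots: [1:C] [2:E]
2 of 5 scheduled.

2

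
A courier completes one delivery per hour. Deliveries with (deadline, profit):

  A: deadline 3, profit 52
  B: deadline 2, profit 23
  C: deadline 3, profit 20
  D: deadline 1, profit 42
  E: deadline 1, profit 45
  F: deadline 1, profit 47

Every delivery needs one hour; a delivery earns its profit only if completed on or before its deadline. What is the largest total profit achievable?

By profit: A(d3,52), F(d1,47), E(d1,45), D(d1,42), B(d2,23), C(d3,20)
A→slot 3; F→slot 1; E skipped; D skipped; B→slot 2; C skipped.
Profit = 47 + 23 + 52 = 122

122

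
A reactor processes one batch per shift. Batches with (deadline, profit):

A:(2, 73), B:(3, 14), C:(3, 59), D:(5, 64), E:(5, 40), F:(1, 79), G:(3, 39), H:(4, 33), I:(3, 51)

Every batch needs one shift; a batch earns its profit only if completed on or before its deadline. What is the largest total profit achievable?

315

Take jobs in profit order; each goes to the latest open slot no later than its deadline.
By profit: F(d1,79), A(d2,73), D(d5,64), C(d3,59), I(d3,51), E(d5,40), G(d3,39), H(d4,33), B(d3,14)
F→slot 1; A→slot 2; D→slot 5; C→slot 3; I skipped; E→slot 4; G skipped; H skipped; B skipped.
Profit = 79 + 73 + 59 + 40 + 64 = 315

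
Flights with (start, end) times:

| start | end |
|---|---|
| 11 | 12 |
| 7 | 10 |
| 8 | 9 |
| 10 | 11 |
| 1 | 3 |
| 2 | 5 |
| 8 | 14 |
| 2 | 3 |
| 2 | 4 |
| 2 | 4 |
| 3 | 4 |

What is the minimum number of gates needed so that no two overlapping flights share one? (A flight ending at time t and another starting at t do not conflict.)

starts: [1, 2, 2, 2, 2, 3, 7, 8, 8, 10, 11]
ends:   [3, 3, 4, 4, 4, 5, 9, 10, 11, 12, 14]
s1→1 s2→2 s2→3 s2→4 s2→5  — peak 5.

5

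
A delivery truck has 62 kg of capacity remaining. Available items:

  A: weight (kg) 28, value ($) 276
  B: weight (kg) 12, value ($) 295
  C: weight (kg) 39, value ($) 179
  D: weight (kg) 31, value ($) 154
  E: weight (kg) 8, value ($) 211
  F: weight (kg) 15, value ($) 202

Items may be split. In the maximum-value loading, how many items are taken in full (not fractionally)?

3

Sort by value per unit weight and fill in that order.
Order: E (211/8=26.38) > B (295/12=24.58) > F (202/15=13.47) > A (276/28=9.86) > D (154/31=4.97) > C (179/39=4.59)
Fill: take E (8 @ 211) → take B (12 @ 295) → take F (15 @ 202) → take 27/28 of A → 266.14; 62/62 used.
3 item(s) taken whole; one partial (take 27/28 of A).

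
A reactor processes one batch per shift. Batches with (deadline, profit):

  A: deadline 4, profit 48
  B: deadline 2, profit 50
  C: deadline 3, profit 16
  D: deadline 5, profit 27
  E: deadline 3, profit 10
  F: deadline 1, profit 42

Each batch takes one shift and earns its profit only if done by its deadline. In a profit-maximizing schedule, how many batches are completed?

5

Take jobs in profit order; each goes to the latest open slot no later than its deadline.
By profit: B(d2,50), A(d4,48), F(d1,42), D(d5,27), C(d3,16), E(d3,10)
B→slot 2; A→slot 4; F→slot 1; D→slot 5; C→slot 3; E skipped.
5 of 6 scheduled.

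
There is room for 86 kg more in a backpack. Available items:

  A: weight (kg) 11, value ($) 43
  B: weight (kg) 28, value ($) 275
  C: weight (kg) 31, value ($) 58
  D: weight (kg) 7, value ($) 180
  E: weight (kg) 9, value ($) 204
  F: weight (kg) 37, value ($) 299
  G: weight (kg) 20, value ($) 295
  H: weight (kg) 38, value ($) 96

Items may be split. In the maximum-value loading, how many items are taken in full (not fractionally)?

4

Greedy by value/weight ratio, highest first.
Order: D (180/7=25.71) > E (204/9=22.67) > G (295/20=14.75) > B (275/28=9.82) > F (299/37=8.08) > A (43/11=3.91) > H (96/38=2.53) > C (58/31=1.87)
Fill: take D (7 @ 180) → take E (9 @ 204) → take G (20 @ 295) → take B (28 @ 275) → take 22/37 of F → 177.78; 86/86 used.
4 item(s) taken whole; one partial (take 22/37 of F).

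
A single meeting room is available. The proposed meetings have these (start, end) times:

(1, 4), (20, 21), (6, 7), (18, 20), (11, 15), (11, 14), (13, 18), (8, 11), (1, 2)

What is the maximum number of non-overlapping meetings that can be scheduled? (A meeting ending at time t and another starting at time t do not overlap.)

Order by finish time; keep every interval that doesn't clash with the previous kept one.
By end time: (1,2), (1,4), (6,7), (8,11), (11,14), (11,15), (13,18), (18,20), (20,21).
Pick (1,2); next start ≥ 2 → (6,7); next start ≥ 7 → (8,11); next start ≥ 11 → (11,14); next start ≥ 14 → (18,20); next start ≥ 20 → (20,21).
Selected 6 meetings.

6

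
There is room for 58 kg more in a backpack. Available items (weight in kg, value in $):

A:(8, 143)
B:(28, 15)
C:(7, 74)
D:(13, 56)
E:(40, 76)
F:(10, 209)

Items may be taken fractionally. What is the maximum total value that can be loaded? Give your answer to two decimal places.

520.00

Ratios (sorted): F 20.90, A 17.88, C 10.57, D 4.31, E 1.90, B 0.54
take F (10 @ 209); take A (8 @ 143); take C (7 @ 74); take D (13 @ 56); take 20/40 of E → 38.00. Capacity used 58/58.
Total value = 520.00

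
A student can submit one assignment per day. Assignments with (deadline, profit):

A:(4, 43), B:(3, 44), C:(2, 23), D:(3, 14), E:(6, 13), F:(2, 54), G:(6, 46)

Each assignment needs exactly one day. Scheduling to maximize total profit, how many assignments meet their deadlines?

6

Take jobs in profit order; each goes to the latest open slot no later than its deadline.
By profit: F(d2,54), G(d6,46), B(d3,44), A(d4,43), C(d2,23), D(d3,14), E(d6,13)
F→slot 2; G→slot 6; B→slot 3; A→slot 4; C→slot 1; D skipped; E→slot 5.
6 of 7 scheduled.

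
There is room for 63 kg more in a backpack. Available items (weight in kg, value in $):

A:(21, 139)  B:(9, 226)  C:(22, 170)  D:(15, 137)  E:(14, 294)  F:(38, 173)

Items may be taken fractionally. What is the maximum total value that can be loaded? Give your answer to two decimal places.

Ratios (sorted): B 25.11, E 21.00, D 9.13, C 7.73, A 6.62, F 4.55
take B (9 @ 226); take E (14 @ 294); take D (15 @ 137); take C (22 @ 170); take 3/21 of A → 19.86. Capacity used 63/63.
Total value = 846.86

846.86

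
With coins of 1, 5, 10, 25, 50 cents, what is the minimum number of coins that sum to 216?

216 − 4×50→16 − 1×10→6 − 1×5→1 − 1×1→0
Total coins = 4 + 1 + 1 + 1 = 7

7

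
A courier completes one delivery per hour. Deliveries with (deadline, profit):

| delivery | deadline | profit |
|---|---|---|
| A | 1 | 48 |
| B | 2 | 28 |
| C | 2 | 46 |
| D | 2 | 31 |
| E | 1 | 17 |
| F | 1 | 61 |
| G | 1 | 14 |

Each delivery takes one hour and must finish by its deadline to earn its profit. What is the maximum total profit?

Take jobs in profit order; each goes to the latest open slot no later than its deadline.
By profit: F(d1,61), A(d1,48), C(d2,46), D(d2,31), B(d2,28), E(d1,17), G(d1,14)
F→slot 1; A skipped; C→slot 2; D skipped; B skipped; E skipped; G skipped.
Profit = 61 + 46 = 107

107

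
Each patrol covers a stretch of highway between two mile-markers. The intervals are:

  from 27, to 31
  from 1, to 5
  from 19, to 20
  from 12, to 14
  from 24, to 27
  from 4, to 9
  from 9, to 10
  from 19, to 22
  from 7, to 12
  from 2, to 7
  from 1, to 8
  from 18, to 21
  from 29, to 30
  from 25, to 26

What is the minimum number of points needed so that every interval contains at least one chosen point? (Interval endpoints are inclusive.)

6

Sort by right endpoint; whenever an interval is uncovered, place a point at its right end.
By right end: [1,5]  [2,7]  [1,8]  [4,9]  [9,10]  [7,12]  [12,14]  [19,20]  [18,21]  [19,22]  [25,26]  [24,27]  [29,30]  [27,31]
[1,5] uncovered → point at 5; [9,10] uncovered → point at 10; [12,14] uncovered → point at 14; [19,20] uncovered → point at 20; [25,26] uncovered → point at 26; [29,30] uncovered → point at 30.
Points: 5, 10, 14, 20, 26, 30 (6 total).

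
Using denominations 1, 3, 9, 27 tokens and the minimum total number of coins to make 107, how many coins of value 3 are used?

107 − 3×27→26 − 2×9→8 − 2×3→2 − 2×1→0
Count of 3: 2

2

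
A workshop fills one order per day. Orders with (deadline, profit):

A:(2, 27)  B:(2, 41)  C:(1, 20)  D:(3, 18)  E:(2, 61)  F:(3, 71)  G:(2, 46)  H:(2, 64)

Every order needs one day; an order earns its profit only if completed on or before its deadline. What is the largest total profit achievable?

196

Profit order: F=71 H=64 E=61 G=46 B=41 A=27 C=20 D=18
Assign: F→slot 3, H→slot 2, E→slot 1, G skipped, B skipped, A skipped, C skipped, D skipped.
Slots: [1:E] [2:H] [3:F]
Profit = 61 + 64 + 71 = 196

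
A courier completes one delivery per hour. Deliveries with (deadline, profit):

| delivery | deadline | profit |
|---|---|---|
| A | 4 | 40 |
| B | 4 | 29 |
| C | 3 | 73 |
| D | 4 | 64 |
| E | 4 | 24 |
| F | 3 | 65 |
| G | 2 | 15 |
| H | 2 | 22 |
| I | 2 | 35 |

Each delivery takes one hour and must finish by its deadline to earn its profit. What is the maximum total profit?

242

By profit: C(d3,73), F(d3,65), D(d4,64), A(d4,40), I(d2,35), B(d4,29), E(d4,24), H(d2,22), G(d2,15)
C→slot 3; F→slot 2; D→slot 4; A→slot 1; I skipped; B skipped; E skipped; H skipped; G skipped.
Profit = 40 + 65 + 73 + 64 = 242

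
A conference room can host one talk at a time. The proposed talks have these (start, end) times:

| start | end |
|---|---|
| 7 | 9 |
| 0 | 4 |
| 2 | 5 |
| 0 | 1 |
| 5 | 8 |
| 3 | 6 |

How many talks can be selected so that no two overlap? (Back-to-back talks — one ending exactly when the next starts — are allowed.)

Greedy by earliest finish: after sorting by end time, pick each interval compatible with the last pick.
Sorted by end: (0,1)  (0,4)  (2,5)  (3,6)  (5,8)  (7,9)
take (0,1); take (2,5); skip (3,6); take (5,8).
Selected 3 talks.

3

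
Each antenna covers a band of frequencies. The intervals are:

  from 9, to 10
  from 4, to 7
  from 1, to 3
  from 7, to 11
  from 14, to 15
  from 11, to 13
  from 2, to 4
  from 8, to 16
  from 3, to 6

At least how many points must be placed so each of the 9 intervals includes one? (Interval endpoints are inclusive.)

Sort by right endpoint; whenever an interval is uncovered, place a point at its right end.
By right end: [1,3]  [2,4]  [3,6]  [4,7]  [9,10]  [7,11]  [11,13]  [14,15]  [8,16]
[1,3] uncovered → point at 3; [4,7] uncovered → point at 7; [9,10] uncovered → point at 10; [11,13] uncovered → point at 13; [14,15] uncovered → point at 15.
Points: 3, 7, 10, 13, 15 (5 total).

5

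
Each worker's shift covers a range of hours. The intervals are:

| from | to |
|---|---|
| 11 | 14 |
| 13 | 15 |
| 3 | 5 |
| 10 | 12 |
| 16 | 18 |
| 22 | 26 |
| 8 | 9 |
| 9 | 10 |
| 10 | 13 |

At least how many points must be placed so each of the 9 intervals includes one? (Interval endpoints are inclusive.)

6

Sort by right endpoint; whenever an interval is uncovered, place a point at its right end.
Sorted: [3,5] [8,9] [9,10] [10,12] [10,13] [11,14] [13,15] [16,18] [22,26]
{[3,5]} hit by 5; {[8,9],[9,10]} hit by 9; {[10,12],[10,13],[11,14]} hit by 12; {[13,15]} hit by 15; {[16,18]} hit by 18; {[22,26]} hit by 26.
Points: 5, 9, 12, 15, 18, 26 (6 total).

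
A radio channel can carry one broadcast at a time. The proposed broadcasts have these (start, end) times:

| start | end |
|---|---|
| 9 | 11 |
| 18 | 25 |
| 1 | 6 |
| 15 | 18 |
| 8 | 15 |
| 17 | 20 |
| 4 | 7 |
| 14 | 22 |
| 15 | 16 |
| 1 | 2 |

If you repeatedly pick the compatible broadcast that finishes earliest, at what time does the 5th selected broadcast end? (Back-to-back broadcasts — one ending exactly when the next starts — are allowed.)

20

Order by finish time; keep every interval that doesn't clash with the previous kept one.
By end time: (1,2), (1,6), (4,7), (9,11), (8,15), (15,16), (15,18), (17,20), (14,22), (18,25).
Pick (1,2); next start ≥ 2 → (4,7); next start ≥ 7 → (9,11); next start ≥ 11 → (15,16); next start ≥ 16 → (17,20).
Selected: (1,2) (4,7) (9,11) (15,16) (17,20)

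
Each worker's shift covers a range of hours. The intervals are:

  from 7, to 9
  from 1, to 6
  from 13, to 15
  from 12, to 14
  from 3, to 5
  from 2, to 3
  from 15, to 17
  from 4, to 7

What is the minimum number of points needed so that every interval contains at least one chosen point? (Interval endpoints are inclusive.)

4

Sort by right endpoint; whenever an interval is uncovered, place a point at its right end.
By right end: [2,3]  [3,5]  [1,6]  [4,7]  [7,9]  [12,14]  [13,15]  [15,17]
[2,3] uncovered → point at 3; [4,7] uncovered → point at 7; [12,14] uncovered → point at 14; [15,17] uncovered → point at 17.
Points: 3, 7, 14, 17 (4 total).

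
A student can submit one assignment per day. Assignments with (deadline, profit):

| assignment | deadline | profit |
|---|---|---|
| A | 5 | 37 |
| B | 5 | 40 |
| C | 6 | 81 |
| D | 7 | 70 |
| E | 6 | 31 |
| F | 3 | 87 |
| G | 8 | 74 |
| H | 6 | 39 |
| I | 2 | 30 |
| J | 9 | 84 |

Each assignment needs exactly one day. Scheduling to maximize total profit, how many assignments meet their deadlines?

9

Take jobs in profit order; each goes to the latest open slot no later than its deadline.
By profit: F(d3,87), J(d9,84), C(d6,81), G(d8,74), D(d7,70), B(d5,40), H(d6,39), A(d5,37), E(d6,31), I(d2,30)
F→slot 3; J→slot 9; C→slot 6; G→slot 8; D→slot 7; B→slot 5; H→slot 4; A→slot 2; E→slot 1; I skipped.
9 of 10 scheduled.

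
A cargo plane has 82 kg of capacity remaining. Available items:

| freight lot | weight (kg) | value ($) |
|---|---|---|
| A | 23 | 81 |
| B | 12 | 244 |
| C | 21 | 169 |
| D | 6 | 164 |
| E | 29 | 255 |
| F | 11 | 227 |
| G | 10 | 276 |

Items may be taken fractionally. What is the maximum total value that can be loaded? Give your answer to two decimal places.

1278.67

Ratios (sorted): G 27.60, D 27.33, F 20.64, B 20.33, E 8.79, C 8.05, A 3.52
take G (10 @ 276); take D (6 @ 164); take F (11 @ 227); take B (12 @ 244); take E (29 @ 255); take 14/21 of C → 112.67. Capacity used 82/82.
Total value = 1278.67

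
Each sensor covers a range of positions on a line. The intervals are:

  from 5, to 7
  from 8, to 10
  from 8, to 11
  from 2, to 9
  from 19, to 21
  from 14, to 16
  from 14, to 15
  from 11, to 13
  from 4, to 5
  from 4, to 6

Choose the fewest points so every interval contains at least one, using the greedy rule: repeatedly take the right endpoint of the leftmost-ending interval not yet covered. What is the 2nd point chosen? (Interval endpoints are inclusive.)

10

By right end: [4,5]  [4,6]  [5,7]  [2,9]  [8,10]  [8,11]  [11,13]  [14,15]  [14,16]  [19,21]
[4,5] uncovered → point at 5; [8,10] uncovered → point at 10; [11,13] uncovered → point at 13; [14,15] uncovered → point at 15; [19,21] uncovered → point at 21.
Points: 5, 10, 13, 15, 21 (5 total).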